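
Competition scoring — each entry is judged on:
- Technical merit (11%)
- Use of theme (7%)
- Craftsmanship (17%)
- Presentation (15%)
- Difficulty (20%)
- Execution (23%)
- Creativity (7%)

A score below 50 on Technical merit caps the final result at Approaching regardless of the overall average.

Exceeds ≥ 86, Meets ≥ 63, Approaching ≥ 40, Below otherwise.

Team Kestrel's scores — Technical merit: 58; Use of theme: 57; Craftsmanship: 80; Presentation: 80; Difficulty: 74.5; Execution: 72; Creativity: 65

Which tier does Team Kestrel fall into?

Meets

Technical merit score 58 ≥ 50: minimum met.
Weighted total:
  Technical merit 58 × 0.11 = 6.38
  Use of theme 57 × 0.07 = 3.99
  Craftsmanship 80 × 0.17 = 13.6
  Presentation 80 × 0.15 = 12
  Difficulty 74.5 × 0.2 = 14.9
  Execution 72 × 0.23 = 16.56
  Creativity 65 × 0.07 = 4.55
Sum = 71.98
71.98 is ≥ 63 and < 86 → Meets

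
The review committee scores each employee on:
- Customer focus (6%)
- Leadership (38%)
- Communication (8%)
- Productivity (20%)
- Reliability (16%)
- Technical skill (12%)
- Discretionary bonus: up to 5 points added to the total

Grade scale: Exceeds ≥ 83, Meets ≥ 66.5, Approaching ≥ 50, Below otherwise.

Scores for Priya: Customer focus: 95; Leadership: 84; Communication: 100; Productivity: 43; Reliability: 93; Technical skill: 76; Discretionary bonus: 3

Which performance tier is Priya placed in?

Meets

Weighted total:
  Customer focus 95 × 0.06 = 5.7
  Leadership 84 × 0.38 = 31.92
  Communication 100 × 0.08 = 8
  Productivity 43 × 0.2 = 8.6
  Reliability 93 × 0.16 = 14.88
  Technical skill 76 × 0.12 = 9.12
Sum = 78.22
Discretionary bonus: 78.22 + 3 = 81.22
81.22 is ≥ 66.5 and < 83 → Meets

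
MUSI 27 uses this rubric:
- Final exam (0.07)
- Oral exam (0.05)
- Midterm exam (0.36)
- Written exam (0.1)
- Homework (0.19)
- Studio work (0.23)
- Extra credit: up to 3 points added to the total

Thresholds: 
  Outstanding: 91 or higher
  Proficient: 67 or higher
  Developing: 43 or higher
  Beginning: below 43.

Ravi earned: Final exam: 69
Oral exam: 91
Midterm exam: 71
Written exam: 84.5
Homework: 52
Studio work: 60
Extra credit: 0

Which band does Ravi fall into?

Weighted total:
  Final exam 69 × 0.07 = 4.83
  Oral exam 91 × 0.05 = 4.55
  Midterm exam 71 × 0.36 = 25.56
  Written exam 84.5 × 0.1 = 8.45
  Homework 52 × 0.19 = 9.88
  Studio work 60 × 0.23 = 13.8
Sum = 67.07
Extra credit: 67.07 + 0 = 67.07
67.07 is ≥ 67 and < 91 → Proficient

Proficient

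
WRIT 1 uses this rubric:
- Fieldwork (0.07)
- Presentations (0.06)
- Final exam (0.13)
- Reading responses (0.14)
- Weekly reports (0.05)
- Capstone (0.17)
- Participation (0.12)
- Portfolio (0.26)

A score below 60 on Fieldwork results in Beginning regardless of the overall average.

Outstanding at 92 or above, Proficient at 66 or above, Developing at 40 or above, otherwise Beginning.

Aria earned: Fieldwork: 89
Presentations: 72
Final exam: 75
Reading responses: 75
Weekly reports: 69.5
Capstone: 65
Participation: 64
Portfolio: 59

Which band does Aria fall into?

Fieldwork score 89 ≥ 60: minimum met.
Weighted total:
  Fieldwork 89 × 0.07 = 6.23
  Presentations 72 × 0.06 = 4.32
  Final exam 75 × 0.13 = 9.75
  Reading responses 75 × 0.14 = 10.5
  Weekly reports 69.5 × 0.05 = 3.475
  Capstone 65 × 0.17 = 11.05
  Participation 64 × 0.12 = 7.68
  Portfolio 59 × 0.26 = 15.34
Sum = 68.345
68.345 is ≥ 66 and < 92 → Proficient

Proficient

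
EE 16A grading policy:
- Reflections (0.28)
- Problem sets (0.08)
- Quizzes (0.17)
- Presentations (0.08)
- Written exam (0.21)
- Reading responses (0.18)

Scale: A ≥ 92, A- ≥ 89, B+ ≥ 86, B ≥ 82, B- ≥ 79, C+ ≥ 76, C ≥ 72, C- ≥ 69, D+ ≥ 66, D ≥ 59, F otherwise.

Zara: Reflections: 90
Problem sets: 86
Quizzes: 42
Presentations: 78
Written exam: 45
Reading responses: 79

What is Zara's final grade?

C-

Weighted total:
  Reflections 90 × 0.28 = 25.2
  Problem sets 86 × 0.08 = 6.88
  Quizzes 42 × 0.17 = 7.14
  Presentations 78 × 0.08 = 6.24
  Written exam 45 × 0.21 = 9.45
  Reading responses 79 × 0.18 = 14.22
Sum = 69.13
69.13 is ≥ 69 and < 72 → C-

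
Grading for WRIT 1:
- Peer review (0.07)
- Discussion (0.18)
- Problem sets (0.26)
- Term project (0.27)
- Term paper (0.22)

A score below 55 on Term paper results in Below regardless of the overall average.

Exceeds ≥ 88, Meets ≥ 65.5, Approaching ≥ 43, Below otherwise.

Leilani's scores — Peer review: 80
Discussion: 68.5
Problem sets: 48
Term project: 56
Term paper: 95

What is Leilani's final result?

Term paper score 95 ≥ 55: minimum met.
Weighted total:
  Peer review 80 × 0.07 = 5.6
  Discussion 68.5 × 0.18 = 12.33
  Problem sets 48 × 0.26 = 12.48
  Term project 56 × 0.27 = 15.12
  Term paper 95 × 0.22 = 20.9
Sum = 66.43
66.43 is ≥ 65.5 and < 88 → Meets

Meets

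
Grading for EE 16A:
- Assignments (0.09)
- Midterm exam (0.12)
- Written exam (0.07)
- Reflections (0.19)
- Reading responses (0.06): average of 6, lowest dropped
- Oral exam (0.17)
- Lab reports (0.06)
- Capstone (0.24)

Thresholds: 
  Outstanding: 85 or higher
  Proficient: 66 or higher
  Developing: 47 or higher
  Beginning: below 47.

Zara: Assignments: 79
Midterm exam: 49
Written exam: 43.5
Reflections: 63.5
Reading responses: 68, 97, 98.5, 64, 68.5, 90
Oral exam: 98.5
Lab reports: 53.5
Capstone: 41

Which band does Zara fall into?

Developing

Reading responses: drop 64 → average of remaining 5 = 422/5 = 84.4
Weighted total:
  Assignments 79 × 0.09 = 7.11
  Midterm exam 49 × 0.12 = 5.88
  Written exam 43.5 × 0.07 = 3.045
  Reflections 63.5 × 0.19 = 12.065
  Reading responses 84.4 × 0.06 = 5.064
  Oral exam 98.5 × 0.17 = 16.745
  Lab reports 53.5 × 0.06 = 3.21
  Capstone 41 × 0.24 = 9.84
Sum = 62.959
62.959 is ≥ 47 and < 66 → Developing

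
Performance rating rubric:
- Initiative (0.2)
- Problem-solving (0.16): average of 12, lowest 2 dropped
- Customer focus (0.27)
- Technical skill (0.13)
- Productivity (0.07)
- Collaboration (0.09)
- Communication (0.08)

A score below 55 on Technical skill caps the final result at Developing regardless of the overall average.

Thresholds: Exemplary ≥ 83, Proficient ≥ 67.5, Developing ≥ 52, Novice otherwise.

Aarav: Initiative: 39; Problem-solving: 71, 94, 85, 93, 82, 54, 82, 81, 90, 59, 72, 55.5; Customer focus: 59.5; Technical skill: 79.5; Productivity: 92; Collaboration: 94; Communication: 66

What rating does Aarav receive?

Developing

Problem-solving: drop 54, 55.5 → average of remaining 10 = 809/10 = 80.9
Technical skill score 79.5 ≥ 55: minimum met.
Weighted total:
  Initiative 39 × 0.2 = 7.8
  Problem-solving 80.9 × 0.16 = 12.944
  Customer focus 59.5 × 0.27 = 16.065
  Technical skill 79.5 × 0.13 = 10.335
  Productivity 92 × 0.07 = 6.44
  Collaboration 94 × 0.09 = 8.46
  Communication 66 × 0.08 = 5.28
Sum = 67.324
67.324 is ≥ 52 and < 67.5 → Developing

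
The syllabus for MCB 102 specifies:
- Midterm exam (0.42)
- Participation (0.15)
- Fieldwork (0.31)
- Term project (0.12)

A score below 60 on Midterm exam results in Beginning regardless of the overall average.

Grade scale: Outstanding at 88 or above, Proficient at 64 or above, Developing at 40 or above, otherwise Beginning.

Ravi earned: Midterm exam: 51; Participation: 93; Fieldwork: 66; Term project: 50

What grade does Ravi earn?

Beginning

Midterm exam score 51 < 60: minimum not met.
Weighted total:
  Midterm exam 51 × 0.42 = 21.42
  Participation 93 × 0.15 = 13.95
  Fieldwork 66 × 0.31 = 20.46
  Term project 50 × 0.12 = 6
Sum = 61.83
Because the Midterm exam minimum was not met, the result is Beginning.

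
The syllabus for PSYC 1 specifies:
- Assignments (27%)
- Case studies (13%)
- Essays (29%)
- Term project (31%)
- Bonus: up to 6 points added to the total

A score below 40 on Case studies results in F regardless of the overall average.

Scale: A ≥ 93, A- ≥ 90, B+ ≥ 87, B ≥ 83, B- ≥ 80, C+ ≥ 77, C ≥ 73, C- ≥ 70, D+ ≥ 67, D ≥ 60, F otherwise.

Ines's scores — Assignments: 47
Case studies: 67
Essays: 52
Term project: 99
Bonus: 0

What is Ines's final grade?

D+

Case studies score 67 ≥ 40: minimum met.
Weighted total:
  Assignments 47 × 0.27 = 12.69
  Case studies 67 × 0.13 = 8.71
  Essays 52 × 0.29 = 15.08
  Term project 99 × 0.31 = 30.69
Sum = 67.17
Bonus: 67.17 + 0 = 67.17
67.17 is ≥ 67 and < 70 → D+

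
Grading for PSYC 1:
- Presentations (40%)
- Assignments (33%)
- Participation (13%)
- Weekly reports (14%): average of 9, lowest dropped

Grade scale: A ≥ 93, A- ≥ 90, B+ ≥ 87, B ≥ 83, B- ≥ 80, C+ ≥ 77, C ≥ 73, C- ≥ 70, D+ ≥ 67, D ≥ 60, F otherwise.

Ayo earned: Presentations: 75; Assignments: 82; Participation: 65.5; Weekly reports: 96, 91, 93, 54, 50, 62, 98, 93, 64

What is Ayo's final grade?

Weekly reports: drop 50 → average of remaining 8 = 651/8 = 81.375
Weighted total:
  Presentations 75 × 0.4 = 30
  Assignments 82 × 0.33 = 27.06
  Participation 65.5 × 0.13 = 8.515
  Weekly reports 81.375 × 0.14 = 11.3925
Sum = 76.9675
76.9675 is ≥ 73 and < 77 → C

C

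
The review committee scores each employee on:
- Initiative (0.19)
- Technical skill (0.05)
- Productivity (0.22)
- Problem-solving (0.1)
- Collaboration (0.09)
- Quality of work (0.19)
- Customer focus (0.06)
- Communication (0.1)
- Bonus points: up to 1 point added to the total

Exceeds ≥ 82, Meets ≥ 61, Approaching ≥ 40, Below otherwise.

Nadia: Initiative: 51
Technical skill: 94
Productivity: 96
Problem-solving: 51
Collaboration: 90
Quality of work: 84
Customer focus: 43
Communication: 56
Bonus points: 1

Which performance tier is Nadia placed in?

Meets

Weighted total:
  Initiative 51 × 0.19 = 9.69
  Technical skill 94 × 0.05 = 4.7
  Productivity 96 × 0.22 = 21.12
  Problem-solving 51 × 0.1 = 5.1
  Collaboration 90 × 0.09 = 8.1
  Quality of work 84 × 0.19 = 15.96
  Customer focus 43 × 0.06 = 2.58
  Communication 56 × 0.1 = 5.6
Sum = 72.85
Bonus points: 72.85 + 1 = 73.85
73.85 is ≥ 61 and < 82 → Meets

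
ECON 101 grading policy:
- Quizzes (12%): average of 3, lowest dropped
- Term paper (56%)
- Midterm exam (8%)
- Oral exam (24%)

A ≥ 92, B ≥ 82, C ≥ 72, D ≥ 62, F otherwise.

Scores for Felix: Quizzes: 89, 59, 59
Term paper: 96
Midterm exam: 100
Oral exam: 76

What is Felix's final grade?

Quizzes: drop 59 → average of remaining 2 = 148/2 = 74
Weighted total:
  Quizzes 74 × 0.12 = 8.88
  Term paper 96 × 0.56 = 53.76
  Midterm exam 100 × 0.08 = 8
  Oral exam 76 × 0.24 = 18.24
Sum = 88.88
88.88 is ≥ 82 and < 92 → B

B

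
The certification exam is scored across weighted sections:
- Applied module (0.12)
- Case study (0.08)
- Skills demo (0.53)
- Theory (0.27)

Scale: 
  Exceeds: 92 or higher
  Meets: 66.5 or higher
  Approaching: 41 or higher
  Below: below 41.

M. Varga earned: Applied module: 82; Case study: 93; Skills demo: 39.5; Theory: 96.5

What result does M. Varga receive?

Weighted total:
  Applied module 82 × 0.12 = 9.84
  Case study 93 × 0.08 = 7.44
  Skills demo 39.5 × 0.53 = 20.935
  Theory 96.5 × 0.27 = 26.055
Sum = 64.27
64.27 is ≥ 41 and < 66.5 → Approaching

Approaching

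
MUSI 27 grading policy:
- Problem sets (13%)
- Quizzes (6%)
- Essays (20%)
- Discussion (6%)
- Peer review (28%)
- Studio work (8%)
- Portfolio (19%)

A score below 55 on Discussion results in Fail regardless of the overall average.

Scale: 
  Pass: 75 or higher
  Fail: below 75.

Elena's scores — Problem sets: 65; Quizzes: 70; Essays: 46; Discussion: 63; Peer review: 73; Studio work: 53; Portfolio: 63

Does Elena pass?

Discussion score 63 ≥ 55: minimum met.
Weighted total:
  Problem sets 65 × 0.13 = 8.45
  Quizzes 70 × 0.06 = 4.2
  Essays 46 × 0.2 = 9.2
  Discussion 63 × 0.06 = 3.78
  Peer review 73 × 0.28 = 20.44
  Studio work 53 × 0.08 = 4.24
  Portfolio 63 × 0.19 = 11.97
Sum = 62.28
62.28 < 75 → Fail

Fail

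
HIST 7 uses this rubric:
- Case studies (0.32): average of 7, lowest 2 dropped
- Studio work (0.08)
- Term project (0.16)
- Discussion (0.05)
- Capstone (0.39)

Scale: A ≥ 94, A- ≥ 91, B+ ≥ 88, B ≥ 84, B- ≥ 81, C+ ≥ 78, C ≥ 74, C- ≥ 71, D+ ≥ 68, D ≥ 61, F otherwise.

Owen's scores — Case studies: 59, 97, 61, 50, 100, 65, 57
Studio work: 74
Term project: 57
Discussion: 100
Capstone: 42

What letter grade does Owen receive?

Case studies: drop 50, 57 → average of remaining 5 = 382/5 = 76.4
Weighted total:
  Case studies 76.4 × 0.32 = 24.448
  Studio work 74 × 0.08 = 5.92
  Term project 57 × 0.16 = 9.12
  Discussion 100 × 0.05 = 5
  Capstone 42 × 0.39 = 16.38
Sum = 60.868
60.868 < 61 → F

F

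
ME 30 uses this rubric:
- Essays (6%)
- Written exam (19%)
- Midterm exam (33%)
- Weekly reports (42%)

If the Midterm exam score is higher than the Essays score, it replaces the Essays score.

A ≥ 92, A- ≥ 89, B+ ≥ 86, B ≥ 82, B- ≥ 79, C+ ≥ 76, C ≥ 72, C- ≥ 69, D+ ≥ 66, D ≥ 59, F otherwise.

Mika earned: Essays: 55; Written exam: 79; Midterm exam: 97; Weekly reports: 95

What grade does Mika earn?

Midterm exam (97) > Essays (55), so Essays counts as 97.
Weighted total:
  Essays 97 × 0.06 = 5.82
  Written exam 79 × 0.19 = 15.01
  Midterm exam 97 × 0.33 = 32.01
  Weekly reports 95 × 0.42 = 39.9
Sum = 92.74
92.74 ≥ 92 → A

A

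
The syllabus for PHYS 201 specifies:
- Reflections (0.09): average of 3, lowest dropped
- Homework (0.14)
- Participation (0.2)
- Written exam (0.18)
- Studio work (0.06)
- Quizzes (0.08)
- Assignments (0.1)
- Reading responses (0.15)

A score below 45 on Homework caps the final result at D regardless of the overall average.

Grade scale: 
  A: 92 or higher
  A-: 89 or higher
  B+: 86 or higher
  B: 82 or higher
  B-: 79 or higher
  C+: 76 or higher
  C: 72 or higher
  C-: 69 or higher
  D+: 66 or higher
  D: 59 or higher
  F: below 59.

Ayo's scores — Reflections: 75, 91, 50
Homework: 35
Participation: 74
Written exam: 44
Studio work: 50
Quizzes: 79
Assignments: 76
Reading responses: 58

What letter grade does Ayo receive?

Reflections: drop 50 → average of remaining 2 = 166/2 = 83
Homework score 35 < 45: minimum not met.
Weighted total:
  Reflections 83 × 0.09 = 7.47
  Homework 35 × 0.14 = 4.9
  Participation 74 × 0.2 = 14.8
  Written exam 44 × 0.18 = 7.92
  Studio work 50 × 0.06 = 3
  Quizzes 79 × 0.08 = 6.32
  Assignments 76 × 0.1 = 7.6
  Reading responses 58 × 0.15 = 8.7
Sum = 60.71
60.71 would be D; cap at D applies → D.

D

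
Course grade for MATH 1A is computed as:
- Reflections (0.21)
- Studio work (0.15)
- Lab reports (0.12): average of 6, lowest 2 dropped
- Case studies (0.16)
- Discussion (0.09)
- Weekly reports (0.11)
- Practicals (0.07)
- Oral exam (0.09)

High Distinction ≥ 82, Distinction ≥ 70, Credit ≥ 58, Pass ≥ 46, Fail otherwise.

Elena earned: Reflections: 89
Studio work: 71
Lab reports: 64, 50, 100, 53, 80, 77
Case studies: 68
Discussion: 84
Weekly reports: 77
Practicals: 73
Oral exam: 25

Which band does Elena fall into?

Distinction

Lab reports: drop 50, 53 → average of remaining 4 = 321/4 = 80.25
Weighted total:
  Reflections 89 × 0.21 = 18.69
  Studio work 71 × 0.15 = 10.65
  Lab reports 80.25 × 0.12 = 9.63
  Case studies 68 × 0.16 = 10.88
  Discussion 84 × 0.09 = 7.56
  Weekly reports 77 × 0.11 = 8.47
  Practicals 73 × 0.07 = 5.11
  Oral exam 25 × 0.09 = 2.25
Sum = 73.24
73.24 is ≥ 70 and < 82 → Distinction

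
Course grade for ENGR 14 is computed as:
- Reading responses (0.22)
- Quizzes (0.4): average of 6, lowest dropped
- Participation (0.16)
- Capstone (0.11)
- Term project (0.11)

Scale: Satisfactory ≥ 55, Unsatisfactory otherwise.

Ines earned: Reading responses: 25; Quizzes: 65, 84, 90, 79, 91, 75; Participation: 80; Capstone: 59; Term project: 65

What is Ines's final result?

Satisfactory

Quizzes: drop 65 → average of remaining 5 = 419/5 = 83.8
Weighted total:
  Reading responses 25 × 0.22 = 5.5
  Quizzes 83.8 × 0.4 = 33.52
  Participation 80 × 0.16 = 12.8
  Capstone 59 × 0.11 = 6.49
  Term project 65 × 0.11 = 7.15
Sum = 65.46
65.46 ≥ 55 → Satisfactory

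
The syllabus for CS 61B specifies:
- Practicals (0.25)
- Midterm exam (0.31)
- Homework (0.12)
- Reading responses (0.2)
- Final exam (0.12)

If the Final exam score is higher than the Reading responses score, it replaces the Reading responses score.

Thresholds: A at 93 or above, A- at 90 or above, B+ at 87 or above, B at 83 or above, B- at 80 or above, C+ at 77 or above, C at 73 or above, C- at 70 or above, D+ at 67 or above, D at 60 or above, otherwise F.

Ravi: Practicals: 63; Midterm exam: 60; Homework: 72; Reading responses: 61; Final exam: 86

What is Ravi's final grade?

Final exam (86) > Reading responses (61), so Reading responses counts as 86.
Weighted total:
  Practicals 63 × 0.25 = 15.75
  Midterm exam 60 × 0.31 = 18.6
  Homework 72 × 0.12 = 8.64
  Reading responses 86 × 0.2 = 17.2
  Final exam 86 × 0.12 = 10.32
Sum = 70.51
70.51 is ≥ 70 and < 73 → C-

C-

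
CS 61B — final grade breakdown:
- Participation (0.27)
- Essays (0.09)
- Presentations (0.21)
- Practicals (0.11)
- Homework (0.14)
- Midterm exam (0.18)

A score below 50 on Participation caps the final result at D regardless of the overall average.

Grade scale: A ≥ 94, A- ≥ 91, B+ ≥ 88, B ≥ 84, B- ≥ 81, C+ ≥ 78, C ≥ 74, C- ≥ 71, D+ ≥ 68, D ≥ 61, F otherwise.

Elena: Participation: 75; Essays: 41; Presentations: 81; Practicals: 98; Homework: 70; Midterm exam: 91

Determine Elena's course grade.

C

Participation score 75 ≥ 50: minimum met.
Weighted total:
  Participation 75 × 0.27 = 20.25
  Essays 41 × 0.09 = 3.69
  Presentations 81 × 0.21 = 17.01
  Practicals 98 × 0.11 = 10.78
  Homework 70 × 0.14 = 9.8
  Midterm exam 91 × 0.18 = 16.38
Sum = 77.91
77.91 is ≥ 74 and < 78 → C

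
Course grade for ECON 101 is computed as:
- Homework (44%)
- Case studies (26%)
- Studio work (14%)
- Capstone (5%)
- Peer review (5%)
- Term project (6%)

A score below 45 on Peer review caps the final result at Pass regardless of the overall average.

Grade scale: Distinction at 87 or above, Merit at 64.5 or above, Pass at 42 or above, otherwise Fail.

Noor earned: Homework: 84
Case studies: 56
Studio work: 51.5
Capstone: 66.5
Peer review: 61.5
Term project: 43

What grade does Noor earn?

Merit

Peer review score 61.5 ≥ 45: minimum met.
Weighted total:
  Homework 84 × 0.44 = 36.96
  Case studies 56 × 0.26 = 14.56
  Studio work 51.5 × 0.14 = 7.21
  Capstone 66.5 × 0.05 = 3.325
  Peer review 61.5 × 0.05 = 3.075
  Term project 43 × 0.06 = 2.58
Sum = 67.71
67.71 is ≥ 64.5 and < 87 → Merit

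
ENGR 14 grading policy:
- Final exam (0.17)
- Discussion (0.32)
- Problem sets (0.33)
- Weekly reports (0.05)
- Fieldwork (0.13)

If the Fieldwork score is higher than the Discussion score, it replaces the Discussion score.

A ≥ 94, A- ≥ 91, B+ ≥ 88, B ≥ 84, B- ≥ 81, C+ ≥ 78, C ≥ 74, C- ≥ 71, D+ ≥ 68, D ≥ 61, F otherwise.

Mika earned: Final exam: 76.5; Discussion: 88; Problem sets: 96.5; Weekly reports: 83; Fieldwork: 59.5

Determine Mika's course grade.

B

Fieldwork (59.5) ≤ Discussion (88), so Discussion stays at 88.
Weighted total:
  Final exam 76.5 × 0.17 = 13.005
  Discussion 88 × 0.32 = 28.16
  Problem sets 96.5 × 0.33 = 31.845
  Weekly reports 83 × 0.05 = 4.15
  Fieldwork 59.5 × 0.13 = 7.735
Sum = 84.895
84.895 is ≥ 84 and < 88 → B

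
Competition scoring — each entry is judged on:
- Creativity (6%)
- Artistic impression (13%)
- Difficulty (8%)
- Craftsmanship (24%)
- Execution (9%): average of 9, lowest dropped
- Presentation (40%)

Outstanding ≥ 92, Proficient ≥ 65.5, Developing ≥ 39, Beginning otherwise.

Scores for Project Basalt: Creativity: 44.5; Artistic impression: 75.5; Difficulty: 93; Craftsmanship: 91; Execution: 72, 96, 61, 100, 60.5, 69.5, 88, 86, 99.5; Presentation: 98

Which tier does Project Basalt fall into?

Execution: drop 60.5 → average of remaining 8 = 672/8 = 84
Weighted total:
  Creativity 44.5 × 0.06 = 2.67
  Artistic impression 75.5 × 0.13 = 9.815
  Difficulty 93 × 0.08 = 7.44
  Craftsmanship 91 × 0.24 = 21.84
  Execution 84 × 0.09 = 7.56
  Presentation 98 × 0.4 = 39.2
Sum = 88.525
88.525 is ≥ 65.5 and < 92 → Proficient

Proficient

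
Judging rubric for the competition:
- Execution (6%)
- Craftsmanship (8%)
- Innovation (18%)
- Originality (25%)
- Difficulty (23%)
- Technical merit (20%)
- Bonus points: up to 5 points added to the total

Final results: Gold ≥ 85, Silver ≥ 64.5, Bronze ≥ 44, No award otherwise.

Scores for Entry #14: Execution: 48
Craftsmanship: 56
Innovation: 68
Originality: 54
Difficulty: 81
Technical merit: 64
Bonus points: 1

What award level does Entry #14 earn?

Weighted total:
  Execution 48 × 0.06 = 2.88
  Craftsmanship 56 × 0.08 = 4.48
  Innovation 68 × 0.18 = 12.24
  Originality 54 × 0.25 = 13.5
  Difficulty 81 × 0.23 = 18.63
  Technical merit 64 × 0.2 = 12.8
Sum = 64.53
Bonus points: 64.53 + 1 = 65.53
65.53 is ≥ 64.5 and < 85 → Silver

Silver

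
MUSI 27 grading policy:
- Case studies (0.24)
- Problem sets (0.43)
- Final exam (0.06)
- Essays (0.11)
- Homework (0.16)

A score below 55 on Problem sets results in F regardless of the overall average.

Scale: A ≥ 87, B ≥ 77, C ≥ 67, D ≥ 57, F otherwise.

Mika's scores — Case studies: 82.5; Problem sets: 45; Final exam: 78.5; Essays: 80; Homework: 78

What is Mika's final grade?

F

Problem sets score 45 < 55: minimum not met.
Weighted total:
  Case studies 82.5 × 0.24 = 19.8
  Problem sets 45 × 0.43 = 19.35
  Final exam 78.5 × 0.06 = 4.71
  Essays 80 × 0.11 = 8.8
  Homework 78 × 0.16 = 12.48
Sum = 65.14
Because the Problem sets minimum was not met, the result is F.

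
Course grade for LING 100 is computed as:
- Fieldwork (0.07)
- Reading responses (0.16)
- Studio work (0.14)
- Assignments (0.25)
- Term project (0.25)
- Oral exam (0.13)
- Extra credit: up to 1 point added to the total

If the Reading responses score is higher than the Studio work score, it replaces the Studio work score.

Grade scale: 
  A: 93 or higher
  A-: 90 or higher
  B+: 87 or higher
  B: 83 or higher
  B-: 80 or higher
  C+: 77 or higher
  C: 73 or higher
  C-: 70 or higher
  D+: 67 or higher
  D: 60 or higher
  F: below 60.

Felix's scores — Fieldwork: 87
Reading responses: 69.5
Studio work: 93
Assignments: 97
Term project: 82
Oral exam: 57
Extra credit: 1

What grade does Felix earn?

Reading responses (69.5) ≤ Studio work (93), so Studio work stays at 93.
Weighted total:
  Fieldwork 87 × 0.07 = 6.09
  Reading responses 69.5 × 0.16 = 11.12
  Studio work 93 × 0.14 = 13.02
  Assignments 97 × 0.25 = 24.25
  Term project 82 × 0.25 = 20.5
  Oral exam 57 × 0.13 = 7.41
Sum = 82.39
Extra credit: 82.39 + 1 = 83.39
83.39 is ≥ 83 and < 87 → B

B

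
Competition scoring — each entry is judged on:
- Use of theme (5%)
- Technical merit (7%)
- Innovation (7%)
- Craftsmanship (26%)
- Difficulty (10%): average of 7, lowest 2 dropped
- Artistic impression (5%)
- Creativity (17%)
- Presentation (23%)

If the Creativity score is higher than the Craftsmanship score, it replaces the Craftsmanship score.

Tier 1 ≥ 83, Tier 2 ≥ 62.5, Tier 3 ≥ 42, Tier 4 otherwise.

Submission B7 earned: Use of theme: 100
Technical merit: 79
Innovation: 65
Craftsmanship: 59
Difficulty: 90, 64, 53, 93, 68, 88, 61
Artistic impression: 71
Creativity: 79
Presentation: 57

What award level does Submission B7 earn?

Difficulty: drop 53, 61 → average of remaining 5 = 403/5 = 80.6
Creativity (79) > Craftsmanship (59), so Craftsmanship counts as 79.
Weighted total:
  Use of theme 100 × 0.05 = 5
  Technical merit 79 × 0.07 = 5.53
  Innovation 65 × 0.07 = 4.55
  Craftsmanship 79 × 0.26 = 20.54
  Difficulty 80.6 × 0.1 = 8.06
  Artistic impression 71 × 0.05 = 3.55
  Creativity 79 × 0.17 = 13.43
  Presentation 57 × 0.23 = 13.11
Sum = 73.77
73.77 is ≥ 62.5 and < 83 → Tier 2

Tier 2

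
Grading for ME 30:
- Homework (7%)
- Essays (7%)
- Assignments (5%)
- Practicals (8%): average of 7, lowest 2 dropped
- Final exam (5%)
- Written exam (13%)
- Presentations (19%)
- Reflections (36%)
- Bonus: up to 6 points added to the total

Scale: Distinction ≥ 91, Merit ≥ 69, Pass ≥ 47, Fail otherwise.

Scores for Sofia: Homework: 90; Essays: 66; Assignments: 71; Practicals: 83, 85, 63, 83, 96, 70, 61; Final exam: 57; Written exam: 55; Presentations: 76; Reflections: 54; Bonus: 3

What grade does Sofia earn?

Practicals: drop 61, 63 → average of remaining 5 = 417/5 = 83.4
Weighted total:
  Homework 90 × 0.07 = 6.3
  Essays 66 × 0.07 = 4.62
  Assignments 71 × 0.05 = 3.55
  Practicals 83.4 × 0.08 = 6.672
  Final exam 57 × 0.05 = 2.85
  Written exam 55 × 0.13 = 7.15
  Presentations 76 × 0.19 = 14.44
  Reflections 54 × 0.36 = 19.44
Sum = 65.022
Bonus: 65.022 + 3 = 68.022
68.022 is ≥ 47 and < 69 → Pass

Pass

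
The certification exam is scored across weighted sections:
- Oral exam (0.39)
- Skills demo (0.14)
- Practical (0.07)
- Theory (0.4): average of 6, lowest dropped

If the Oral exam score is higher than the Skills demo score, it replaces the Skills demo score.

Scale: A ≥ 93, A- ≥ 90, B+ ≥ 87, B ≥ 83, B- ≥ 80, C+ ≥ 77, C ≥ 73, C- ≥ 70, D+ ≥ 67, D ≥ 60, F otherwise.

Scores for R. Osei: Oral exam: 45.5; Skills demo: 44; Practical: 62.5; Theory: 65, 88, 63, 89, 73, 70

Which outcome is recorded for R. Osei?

Theory: drop 63 → average of remaining 5 = 385/5 = 77
Oral exam (45.5) > Skills demo (44), so Skills demo counts as 45.5.
Weighted total:
  Oral exam 45.5 × 0.39 = 17.745
  Skills demo 45.5 × 0.14 = 6.37
  Practical 62.5 × 0.07 = 4.375
  Theory 77 × 0.4 = 30.8
Sum = 59.29
59.29 < 60 → F

F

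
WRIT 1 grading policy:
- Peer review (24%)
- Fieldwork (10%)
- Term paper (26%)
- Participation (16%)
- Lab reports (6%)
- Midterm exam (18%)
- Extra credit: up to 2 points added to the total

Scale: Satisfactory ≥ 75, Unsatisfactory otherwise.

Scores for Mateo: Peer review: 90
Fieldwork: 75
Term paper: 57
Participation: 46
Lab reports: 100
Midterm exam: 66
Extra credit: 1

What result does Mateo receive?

Weighted total:
  Peer review 90 × 0.24 = 21.6
  Fieldwork 75 × 0.1 = 7.5
  Term paper 57 × 0.26 = 14.82
  Participation 46 × 0.16 = 7.36
  Lab reports 100 × 0.06 = 6
  Midterm exam 66 × 0.18 = 11.88
Sum = 69.16
Extra credit: 69.16 + 1 = 70.16
70.16 < 75 → Unsatisfactory

Unsatisfactory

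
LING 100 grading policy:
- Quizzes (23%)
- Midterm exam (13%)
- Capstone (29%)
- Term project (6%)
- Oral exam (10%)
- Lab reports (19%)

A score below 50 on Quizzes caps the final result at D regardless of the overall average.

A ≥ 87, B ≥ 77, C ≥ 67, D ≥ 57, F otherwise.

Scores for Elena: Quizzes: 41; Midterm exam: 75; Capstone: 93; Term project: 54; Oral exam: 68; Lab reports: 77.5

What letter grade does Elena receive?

Quizzes score 41 < 50: minimum not met.
Weighted total:
  Quizzes 41 × 0.23 = 9.43
  Midterm exam 75 × 0.13 = 9.75
  Capstone 93 × 0.29 = 26.97
  Term project 54 × 0.06 = 3.24
  Oral exam 68 × 0.1 = 6.8
  Lab reports 77.5 × 0.19 = 14.725
Sum = 70.915
70.915 would be C; cap at D applies → D.

D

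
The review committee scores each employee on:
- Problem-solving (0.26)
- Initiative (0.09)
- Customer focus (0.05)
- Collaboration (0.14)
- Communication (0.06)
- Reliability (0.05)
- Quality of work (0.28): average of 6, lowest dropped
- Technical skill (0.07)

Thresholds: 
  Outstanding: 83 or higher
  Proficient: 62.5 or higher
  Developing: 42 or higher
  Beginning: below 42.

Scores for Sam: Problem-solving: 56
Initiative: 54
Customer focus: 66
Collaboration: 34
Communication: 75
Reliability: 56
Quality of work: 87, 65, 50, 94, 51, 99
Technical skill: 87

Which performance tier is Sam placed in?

Quality of work: drop 50 → average of remaining 5 = 396/5 = 79.2
Weighted total:
  Problem-solving 56 × 0.26 = 14.56
  Initiative 54 × 0.09 = 4.86
  Customer focus 66 × 0.05 = 3.3
  Collaboration 34 × 0.14 = 4.76
  Communication 75 × 0.06 = 4.5
  Reliability 56 × 0.05 = 2.8
  Quality of work 79.2 × 0.28 = 22.176
  Technical skill 87 × 0.07 = 6.09
Sum = 63.046
63.046 is ≥ 62.5 and < 83 → Proficient

Proficient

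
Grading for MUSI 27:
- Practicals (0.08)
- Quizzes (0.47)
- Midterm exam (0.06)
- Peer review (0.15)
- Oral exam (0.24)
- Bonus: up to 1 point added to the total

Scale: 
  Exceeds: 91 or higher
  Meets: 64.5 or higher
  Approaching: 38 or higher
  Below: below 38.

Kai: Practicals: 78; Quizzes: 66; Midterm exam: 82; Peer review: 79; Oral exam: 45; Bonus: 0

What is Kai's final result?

Meets

Weighted total:
  Practicals 78 × 0.08 = 6.24
  Quizzes 66 × 0.47 = 31.02
  Midterm exam 82 × 0.06 = 4.92
  Peer review 79 × 0.15 = 11.85
  Oral exam 45 × 0.24 = 10.8
Sum = 64.83
Bonus: 64.83 + 0 = 64.83
64.83 is ≥ 64.5 and < 91 → Meets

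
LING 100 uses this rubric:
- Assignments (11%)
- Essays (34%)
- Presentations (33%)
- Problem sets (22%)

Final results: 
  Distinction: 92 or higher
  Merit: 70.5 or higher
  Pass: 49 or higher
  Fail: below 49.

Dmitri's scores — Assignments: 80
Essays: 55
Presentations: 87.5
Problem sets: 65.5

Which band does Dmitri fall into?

Weighted total:
  Assignments 80 × 0.11 = 8.8
  Essays 55 × 0.34 = 18.7
  Presentations 87.5 × 0.33 = 28.875
  Problem sets 65.5 × 0.22 = 14.41
Sum = 70.785
70.785 is ≥ 70.5 and < 92 → Merit

Merit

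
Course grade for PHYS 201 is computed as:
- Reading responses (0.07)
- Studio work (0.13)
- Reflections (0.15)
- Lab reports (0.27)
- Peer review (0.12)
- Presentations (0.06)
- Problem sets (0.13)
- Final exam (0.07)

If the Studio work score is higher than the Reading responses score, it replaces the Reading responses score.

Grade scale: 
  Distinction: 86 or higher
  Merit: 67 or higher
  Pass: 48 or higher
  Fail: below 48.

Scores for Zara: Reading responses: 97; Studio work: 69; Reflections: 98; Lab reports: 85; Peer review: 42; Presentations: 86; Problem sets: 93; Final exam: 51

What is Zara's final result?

Merit

Studio work (69) ≤ Reading responses (97), so Reading responses stays at 97.
Weighted total:
  Reading responses 97 × 0.07 = 6.79
  Studio work 69 × 0.13 = 8.97
  Reflections 98 × 0.15 = 14.7
  Lab reports 85 × 0.27 = 22.95
  Peer review 42 × 0.12 = 5.04
  Presentations 86 × 0.06 = 5.16
  Problem sets 93 × 0.13 = 12.09
  Final exam 51 × 0.07 = 3.57
Sum = 79.27
79.27 is ≥ 67 and < 86 → Merit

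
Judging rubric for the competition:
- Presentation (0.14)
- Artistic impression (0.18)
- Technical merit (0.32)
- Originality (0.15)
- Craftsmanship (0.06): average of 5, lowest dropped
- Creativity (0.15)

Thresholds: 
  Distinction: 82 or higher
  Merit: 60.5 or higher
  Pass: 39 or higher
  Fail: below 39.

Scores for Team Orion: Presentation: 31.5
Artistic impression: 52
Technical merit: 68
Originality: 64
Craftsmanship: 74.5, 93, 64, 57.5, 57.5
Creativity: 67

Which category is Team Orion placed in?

Pass

Craftsmanship: drop 57.5 → average of remaining 4 = 289/4 = 72.25
Weighted total:
  Presentation 31.5 × 0.14 = 4.41
  Artistic impression 52 × 0.18 = 9.36
  Technical merit 68 × 0.32 = 21.76
  Originality 64 × 0.15 = 9.6
  Craftsmanship 72.25 × 0.06 = 4.335
  Creativity 67 × 0.15 = 10.05
Sum = 59.515
59.515 is ≥ 39 and < 60.5 → Pass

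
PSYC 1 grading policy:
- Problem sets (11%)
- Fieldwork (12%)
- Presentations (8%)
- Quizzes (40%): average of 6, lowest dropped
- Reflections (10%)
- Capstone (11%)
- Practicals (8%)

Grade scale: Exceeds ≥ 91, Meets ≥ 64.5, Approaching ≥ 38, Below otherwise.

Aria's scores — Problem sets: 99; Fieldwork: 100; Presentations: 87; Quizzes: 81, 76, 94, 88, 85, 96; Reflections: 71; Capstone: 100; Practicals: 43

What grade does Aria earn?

Meets

Quizzes: drop 76 → average of remaining 5 = 444/5 = 88.8
Weighted total:
  Problem sets 99 × 0.11 = 10.89
  Fieldwork 100 × 0.12 = 12
  Presentations 87 × 0.08 = 6.96
  Quizzes 88.8 × 0.4 = 35.52
  Reflections 71 × 0.1 = 7.1
  Capstone 100 × 0.11 = 11
  Practicals 43 × 0.08 = 3.44
Sum = 86.91
86.91 is ≥ 64.5 and < 91 → Meets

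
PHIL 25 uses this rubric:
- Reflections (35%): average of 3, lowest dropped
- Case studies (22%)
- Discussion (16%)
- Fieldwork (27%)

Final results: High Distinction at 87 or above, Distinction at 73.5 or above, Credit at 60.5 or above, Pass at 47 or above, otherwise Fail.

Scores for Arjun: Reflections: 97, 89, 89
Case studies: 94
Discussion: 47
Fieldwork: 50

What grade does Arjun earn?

Reflections: drop 89 → average of remaining 2 = 186/2 = 93
Weighted total:
  Reflections 93 × 0.35 = 32.55
  Case studies 94 × 0.22 = 20.68
  Discussion 47 × 0.16 = 7.52
  Fieldwork 50 × 0.27 = 13.5
Sum = 74.25
74.25 is ≥ 73.5 and < 87 → Distinction

Distinction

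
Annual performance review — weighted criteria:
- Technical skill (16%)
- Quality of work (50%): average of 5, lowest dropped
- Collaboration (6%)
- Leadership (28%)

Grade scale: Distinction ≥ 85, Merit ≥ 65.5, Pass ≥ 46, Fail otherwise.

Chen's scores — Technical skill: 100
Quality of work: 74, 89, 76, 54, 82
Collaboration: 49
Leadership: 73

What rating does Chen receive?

Quality of work: drop 54 → average of remaining 4 = 321/4 = 80.25
Weighted total:
  Technical skill 100 × 0.16 = 16
  Quality of work 80.25 × 0.5 = 40.125
  Collaboration 49 × 0.06 = 2.94
  Leadership 73 × 0.28 = 20.44
Sum = 79.505
79.505 is ≥ 65.5 and < 85 → Merit

Merit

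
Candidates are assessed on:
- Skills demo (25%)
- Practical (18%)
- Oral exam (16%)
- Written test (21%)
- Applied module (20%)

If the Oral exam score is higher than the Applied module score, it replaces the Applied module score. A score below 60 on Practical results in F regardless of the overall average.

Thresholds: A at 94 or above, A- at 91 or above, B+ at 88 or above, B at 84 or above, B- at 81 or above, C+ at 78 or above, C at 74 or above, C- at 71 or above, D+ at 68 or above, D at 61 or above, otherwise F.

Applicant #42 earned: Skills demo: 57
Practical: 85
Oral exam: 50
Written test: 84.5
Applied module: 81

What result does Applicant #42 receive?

C-

Oral exam (50) ≤ Applied module (81), so Applied module stays at 81.
Practical score 85 ≥ 60: minimum met.
Weighted total:
  Skills demo 57 × 0.25 = 14.25
  Practical 85 × 0.18 = 15.3
  Oral exam 50 × 0.16 = 8
  Written test 84.5 × 0.21 = 17.745
  Applied module 81 × 0.2 = 16.2
Sum = 71.495
71.495 is ≥ 71 and < 74 → C-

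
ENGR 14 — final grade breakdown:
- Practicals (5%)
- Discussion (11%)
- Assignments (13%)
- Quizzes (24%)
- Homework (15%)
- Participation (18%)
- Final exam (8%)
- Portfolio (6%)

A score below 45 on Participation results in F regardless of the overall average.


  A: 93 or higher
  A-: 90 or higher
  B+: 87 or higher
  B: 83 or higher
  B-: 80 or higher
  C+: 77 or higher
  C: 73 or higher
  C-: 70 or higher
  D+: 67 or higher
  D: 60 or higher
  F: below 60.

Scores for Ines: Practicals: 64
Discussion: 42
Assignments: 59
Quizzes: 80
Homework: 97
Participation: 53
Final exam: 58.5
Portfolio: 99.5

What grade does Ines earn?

D+

Participation score 53 ≥ 45: minimum met.
Weighted total:
  Practicals 64 × 0.05 = 3.2
  Discussion 42 × 0.11 = 4.62
  Assignments 59 × 0.13 = 7.67
  Quizzes 80 × 0.24 = 19.2
  Homework 97 × 0.15 = 14.55
  Participation 53 × 0.18 = 9.54
  Final exam 58.5 × 0.08 = 4.68
  Portfolio 99.5 × 0.06 = 5.97
Sum = 69.43
69.43 is ≥ 67 and < 70 → D+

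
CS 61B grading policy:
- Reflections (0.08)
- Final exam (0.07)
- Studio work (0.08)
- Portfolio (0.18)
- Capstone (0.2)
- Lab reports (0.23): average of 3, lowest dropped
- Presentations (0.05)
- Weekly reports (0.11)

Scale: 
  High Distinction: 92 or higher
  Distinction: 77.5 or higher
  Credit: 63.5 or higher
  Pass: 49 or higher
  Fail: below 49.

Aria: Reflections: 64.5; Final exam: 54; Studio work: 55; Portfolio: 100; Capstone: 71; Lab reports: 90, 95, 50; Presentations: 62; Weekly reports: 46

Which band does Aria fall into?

Lab reports: drop 50 → average of remaining 2 = 185/2 = 92.5
Weighted total:
  Reflections 64.5 × 0.08 = 5.16
  Final exam 54 × 0.07 = 3.78
  Studio work 55 × 0.08 = 4.4
  Portfolio 100 × 0.18 = 18
  Capstone 71 × 0.2 = 14.2
  Lab reports 92.5 × 0.23 = 21.275
  Presentations 62 × 0.05 = 3.1
  Weekly reports 46 × 0.11 = 5.06
Sum = 74.975
74.975 is ≥ 63.5 and < 77.5 → Credit

Credit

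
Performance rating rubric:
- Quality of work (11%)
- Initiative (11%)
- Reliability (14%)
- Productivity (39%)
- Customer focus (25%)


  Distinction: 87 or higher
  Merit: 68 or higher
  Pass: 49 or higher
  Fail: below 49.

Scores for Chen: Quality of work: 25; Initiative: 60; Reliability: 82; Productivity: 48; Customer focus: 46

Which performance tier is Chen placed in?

Pass

Weighted total:
  Quality of work 25 × 0.11 = 2.75
  Initiative 60 × 0.11 = 6.6
  Reliability 82 × 0.14 = 11.48
  Productivity 48 × 0.39 = 18.72
  Customer focus 46 × 0.25 = 11.5
Sum = 51.05
51.05 is ≥ 49 and < 68 → Pass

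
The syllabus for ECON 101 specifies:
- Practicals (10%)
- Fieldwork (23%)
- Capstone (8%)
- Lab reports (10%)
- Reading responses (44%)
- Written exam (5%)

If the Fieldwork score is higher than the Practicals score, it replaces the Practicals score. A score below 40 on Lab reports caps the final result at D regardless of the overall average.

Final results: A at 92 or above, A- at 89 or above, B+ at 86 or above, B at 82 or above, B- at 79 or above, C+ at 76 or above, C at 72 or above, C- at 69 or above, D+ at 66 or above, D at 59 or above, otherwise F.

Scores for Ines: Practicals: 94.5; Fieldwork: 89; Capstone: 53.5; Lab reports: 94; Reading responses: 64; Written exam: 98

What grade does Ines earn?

Fieldwork (89) ≤ Practicals (94.5), so Practicals stays at 94.5.
Lab reports score 94 ≥ 40: minimum met.
Weighted total:
  Practicals 94.5 × 0.1 = 9.45
  Fieldwork 89 × 0.23 = 20.47
  Capstone 53.5 × 0.08 = 4.28
  Lab reports 94 × 0.1 = 9.4
  Reading responses 64 × 0.44 = 28.16
  Written exam 98 × 0.05 = 4.9
Sum = 76.66
76.66 is ≥ 76 and < 79 → C+

C+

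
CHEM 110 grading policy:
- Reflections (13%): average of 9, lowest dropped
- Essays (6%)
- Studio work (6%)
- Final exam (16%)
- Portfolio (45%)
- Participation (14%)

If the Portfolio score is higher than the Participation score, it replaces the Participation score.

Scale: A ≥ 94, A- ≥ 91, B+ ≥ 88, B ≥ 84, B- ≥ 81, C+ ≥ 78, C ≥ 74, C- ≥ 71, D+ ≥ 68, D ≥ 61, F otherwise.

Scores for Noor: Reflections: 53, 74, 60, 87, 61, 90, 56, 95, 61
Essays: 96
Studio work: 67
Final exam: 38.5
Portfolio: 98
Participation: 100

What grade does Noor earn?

Reflections: drop 53 → average of remaining 8 = 584/8 = 73
Portfolio (98) ≤ Participation (100), so Participation stays at 100.
Weighted total:
  Reflections 73 × 0.13 = 9.49
  Essays 96 × 0.06 = 5.76
  Studio work 67 × 0.06 = 4.02
  Final exam 38.5 × 0.16 = 6.16
  Portfolio 98 × 0.45 = 44.1
  Participation 100 × 0.14 = 14
Sum = 83.53
83.53 is ≥ 81 and < 84 → B-

B-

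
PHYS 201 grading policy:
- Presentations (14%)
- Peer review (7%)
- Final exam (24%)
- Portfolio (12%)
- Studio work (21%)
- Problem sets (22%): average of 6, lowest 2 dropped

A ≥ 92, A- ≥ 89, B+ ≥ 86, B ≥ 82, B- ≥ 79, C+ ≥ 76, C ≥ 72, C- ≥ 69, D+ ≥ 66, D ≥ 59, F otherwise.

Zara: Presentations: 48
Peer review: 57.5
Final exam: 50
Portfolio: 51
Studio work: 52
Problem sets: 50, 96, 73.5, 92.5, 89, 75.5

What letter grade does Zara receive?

D

Problem sets: drop 50, 73.5 → average of remaining 4 = 353/4 = 88.25
Weighted total:
  Presentations 48 × 0.14 = 6.72
  Peer review 57.5 × 0.07 = 4.025
  Final exam 50 × 0.24 = 12
  Portfolio 51 × 0.12 = 6.12
  Studio work 52 × 0.21 = 10.92
  Problem sets 88.25 × 0.22 = 19.415
Sum = 59.2
59.2 is ≥ 59 and < 66 → D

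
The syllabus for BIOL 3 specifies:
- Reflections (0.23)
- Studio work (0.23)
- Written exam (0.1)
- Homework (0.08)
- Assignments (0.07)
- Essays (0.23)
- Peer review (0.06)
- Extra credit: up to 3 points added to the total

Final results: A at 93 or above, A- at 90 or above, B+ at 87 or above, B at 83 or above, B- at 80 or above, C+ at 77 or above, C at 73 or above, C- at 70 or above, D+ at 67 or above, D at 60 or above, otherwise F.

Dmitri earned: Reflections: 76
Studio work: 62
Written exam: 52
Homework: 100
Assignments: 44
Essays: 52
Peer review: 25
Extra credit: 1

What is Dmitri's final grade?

Weighted total:
  Reflections 76 × 0.23 = 17.48
  Studio work 62 × 0.23 = 14.26
  Written exam 52 × 0.1 = 5.2
  Homework 100 × 0.08 = 8
  Assignments 44 × 0.07 = 3.08
  Essays 52 × 0.23 = 11.96
  Peer review 25 × 0.06 = 1.5
Sum = 61.48
Extra credit: 61.48 + 1 = 62.48
62.48 is ≥ 60 and < 67 → D

D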